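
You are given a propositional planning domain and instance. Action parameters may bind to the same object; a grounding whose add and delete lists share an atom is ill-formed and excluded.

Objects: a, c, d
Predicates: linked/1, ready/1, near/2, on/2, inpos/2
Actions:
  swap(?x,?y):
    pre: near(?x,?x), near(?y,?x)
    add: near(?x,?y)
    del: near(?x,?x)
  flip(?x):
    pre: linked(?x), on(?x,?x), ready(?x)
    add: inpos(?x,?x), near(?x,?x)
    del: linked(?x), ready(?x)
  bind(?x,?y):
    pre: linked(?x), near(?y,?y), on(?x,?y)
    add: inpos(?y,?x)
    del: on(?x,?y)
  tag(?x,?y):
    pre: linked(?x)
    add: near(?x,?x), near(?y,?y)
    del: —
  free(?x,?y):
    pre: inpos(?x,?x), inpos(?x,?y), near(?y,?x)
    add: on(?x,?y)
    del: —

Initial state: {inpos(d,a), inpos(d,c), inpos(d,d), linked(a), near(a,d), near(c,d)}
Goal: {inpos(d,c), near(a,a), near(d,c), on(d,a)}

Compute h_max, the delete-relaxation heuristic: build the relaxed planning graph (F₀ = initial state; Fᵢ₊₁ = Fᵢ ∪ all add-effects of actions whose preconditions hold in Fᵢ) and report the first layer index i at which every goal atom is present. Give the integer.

F0 = init (6 atoms)
F1 = F0 ∪ {near(a,a), near(c,c), near(d,d), on(d,a), on(d,c)}  (11 atoms)
F2 = F1 ∪ {near(d,a), near(d,c), on(d,d)}  (14 atoms)
goal ⊆ F2  ⇒  h_max = 2

2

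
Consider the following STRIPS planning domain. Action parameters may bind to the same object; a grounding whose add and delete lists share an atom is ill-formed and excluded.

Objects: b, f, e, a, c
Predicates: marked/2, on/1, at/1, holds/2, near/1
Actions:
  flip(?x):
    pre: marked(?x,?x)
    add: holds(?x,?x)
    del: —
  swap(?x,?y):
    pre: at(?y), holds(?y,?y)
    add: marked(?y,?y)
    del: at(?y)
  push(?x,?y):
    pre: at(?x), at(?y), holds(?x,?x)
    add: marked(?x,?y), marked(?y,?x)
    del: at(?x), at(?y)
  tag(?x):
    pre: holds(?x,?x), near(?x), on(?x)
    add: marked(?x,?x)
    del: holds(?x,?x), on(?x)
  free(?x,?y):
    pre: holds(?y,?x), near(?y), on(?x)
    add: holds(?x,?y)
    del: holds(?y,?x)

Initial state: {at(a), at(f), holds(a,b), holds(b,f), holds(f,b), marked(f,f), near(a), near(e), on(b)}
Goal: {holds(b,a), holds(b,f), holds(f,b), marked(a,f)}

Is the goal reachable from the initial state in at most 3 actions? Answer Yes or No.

1. flip(f)  →  {at(a), at(f), holds(a,b), holds(b,f), holds(f,b), holds(f,f), marked(f,f), near(a), near(e), on(b)}
2. push(f,a)  →  {holds(a,b), holds(b,f), holds(f,b), holds(f,f), marked(a,f), marked(f,a), marked(f,f), near(a), near(e), on(b)}
3. free(b,a)  →  {holds(b,a), holds(b,f), holds(f,b), holds(f,f), marked(a,f), marked(f,a), marked(f,f), near(a), near(e), on(b)}
optimal plan length = 3; 3 ≤ 3

Yes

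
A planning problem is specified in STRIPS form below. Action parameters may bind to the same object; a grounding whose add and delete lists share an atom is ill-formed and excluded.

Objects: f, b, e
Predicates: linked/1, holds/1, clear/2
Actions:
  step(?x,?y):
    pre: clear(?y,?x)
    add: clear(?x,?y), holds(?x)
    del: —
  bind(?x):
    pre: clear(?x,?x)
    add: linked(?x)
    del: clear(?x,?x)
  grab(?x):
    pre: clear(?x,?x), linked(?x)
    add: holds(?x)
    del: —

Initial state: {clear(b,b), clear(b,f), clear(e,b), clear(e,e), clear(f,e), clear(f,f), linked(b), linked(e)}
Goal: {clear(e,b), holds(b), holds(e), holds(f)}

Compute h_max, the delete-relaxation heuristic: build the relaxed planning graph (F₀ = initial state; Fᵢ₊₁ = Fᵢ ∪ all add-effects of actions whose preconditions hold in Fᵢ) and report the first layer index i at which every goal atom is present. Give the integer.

F0 = init (8 atoms)
F1 = F0 ∪ {clear(b,e), clear(e,f), clear(f,b), holds(b), holds(e), holds(f), linked(f)}  (15 atoms)
goal ⊆ F1  ⇒  h_max = 1

1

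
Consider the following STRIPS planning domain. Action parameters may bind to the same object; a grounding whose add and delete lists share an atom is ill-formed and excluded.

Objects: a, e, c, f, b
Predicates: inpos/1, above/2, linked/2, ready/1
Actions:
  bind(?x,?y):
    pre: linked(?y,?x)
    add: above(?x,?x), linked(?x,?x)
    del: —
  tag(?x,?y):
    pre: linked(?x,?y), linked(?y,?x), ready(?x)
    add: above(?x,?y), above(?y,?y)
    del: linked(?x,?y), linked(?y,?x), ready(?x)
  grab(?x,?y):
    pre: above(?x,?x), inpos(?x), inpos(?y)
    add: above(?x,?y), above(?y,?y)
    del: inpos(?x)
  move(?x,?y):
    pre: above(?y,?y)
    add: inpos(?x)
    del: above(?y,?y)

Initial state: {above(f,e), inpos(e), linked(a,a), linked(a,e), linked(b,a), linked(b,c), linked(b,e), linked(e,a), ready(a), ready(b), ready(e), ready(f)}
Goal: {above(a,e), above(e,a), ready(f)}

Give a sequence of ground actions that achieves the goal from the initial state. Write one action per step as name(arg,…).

bind(a,a); tag(a,e); move(a,a); grab(e,a)

1. bind(a,a)  →  {above(a,a), above(f,e), inpos(e), linked(a,a), linked(a,e), linked(b,a), linked(b,c), linked(b,e), linked(e,a), ready(a), ready(b), ready(e), ready(f)}
2. tag(a,e)  →  {above(a,a), above(a,e), above(e,e), above(f,e), inpos(e), linked(a,a), linked(b,a), linked(b,c), linked(b,e), ready(b), ready(e), ready(f)}
3. move(a,a)  →  {above(a,e), above(e,e), above(f,e), inpos(a), inpos(e), linked(a,a), linked(b,a), linked(b,c), linked(b,e), ready(b), ready(e), ready(f)}
4. grab(e,a)  →  {above(a,a), above(a,e), above(e,a), above(e,e), above(f,e), inpos(a), linked(a,a), linked(b,a), linked(b,c), linked(b,e), ready(b), ready(e), ready(f)}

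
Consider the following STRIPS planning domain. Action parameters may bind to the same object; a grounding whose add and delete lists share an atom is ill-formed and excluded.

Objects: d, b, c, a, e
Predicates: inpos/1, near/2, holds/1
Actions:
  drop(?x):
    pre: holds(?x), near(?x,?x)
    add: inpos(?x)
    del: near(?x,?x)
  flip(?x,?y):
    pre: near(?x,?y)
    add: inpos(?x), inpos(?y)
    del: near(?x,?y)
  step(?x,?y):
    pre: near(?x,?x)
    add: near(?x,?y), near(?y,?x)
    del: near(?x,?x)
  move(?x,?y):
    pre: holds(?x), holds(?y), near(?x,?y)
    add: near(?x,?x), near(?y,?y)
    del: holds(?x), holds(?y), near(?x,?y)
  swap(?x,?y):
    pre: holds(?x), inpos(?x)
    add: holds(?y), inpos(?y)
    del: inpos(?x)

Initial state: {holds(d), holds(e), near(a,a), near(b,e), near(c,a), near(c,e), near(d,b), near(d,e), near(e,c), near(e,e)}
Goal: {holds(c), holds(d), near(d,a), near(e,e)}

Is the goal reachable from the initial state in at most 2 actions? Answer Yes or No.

No

1. flip(d,b)  →  {holds(d), holds(e), inpos(b), inpos(d), near(a,a), near(b,e), near(c,a), near(c,e), near(d,e), near(e,c), near(e,e)}
2. step(a,d)  →  {holds(d), holds(e), inpos(b), inpos(d), near(a,d), near(b,e), near(c,a), near(c,e), near(d,a), near(d,e), near(e,c), near(e,e)}
3. swap(d,c)  →  {holds(c), holds(d), holds(e), inpos(b), inpos(c), near(a,d), near(b,e), near(c,a), near(c,e), near(d,a), near(d,e), near(e,c), near(e,e)}
optimal plan length = 3; 3 > 2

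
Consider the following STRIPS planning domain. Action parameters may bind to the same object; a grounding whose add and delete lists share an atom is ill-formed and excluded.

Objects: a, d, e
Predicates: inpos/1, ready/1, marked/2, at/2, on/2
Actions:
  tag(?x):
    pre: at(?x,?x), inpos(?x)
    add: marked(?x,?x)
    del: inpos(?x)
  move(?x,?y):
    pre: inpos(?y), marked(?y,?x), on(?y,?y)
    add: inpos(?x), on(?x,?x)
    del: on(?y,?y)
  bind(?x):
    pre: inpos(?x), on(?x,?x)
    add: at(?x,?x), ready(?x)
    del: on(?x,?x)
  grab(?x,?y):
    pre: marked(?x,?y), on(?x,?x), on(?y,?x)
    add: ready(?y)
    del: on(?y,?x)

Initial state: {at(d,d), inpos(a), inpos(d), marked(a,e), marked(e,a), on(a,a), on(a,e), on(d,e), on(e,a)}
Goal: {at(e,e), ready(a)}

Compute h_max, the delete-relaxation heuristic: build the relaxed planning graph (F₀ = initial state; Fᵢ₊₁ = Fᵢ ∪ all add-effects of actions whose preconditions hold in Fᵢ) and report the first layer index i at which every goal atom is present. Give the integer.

F0 = init (9 atoms)
F1 = F0 ∪ {at(a,a), inpos(e), marked(d,d), on(e,e), ready(a), ready(e)}  (15 atoms)
F2 = F1 ∪ {at(e,e), marked(a,a)}  (17 atoms)
goal ⊆ F2  ⇒  h_max = 2

2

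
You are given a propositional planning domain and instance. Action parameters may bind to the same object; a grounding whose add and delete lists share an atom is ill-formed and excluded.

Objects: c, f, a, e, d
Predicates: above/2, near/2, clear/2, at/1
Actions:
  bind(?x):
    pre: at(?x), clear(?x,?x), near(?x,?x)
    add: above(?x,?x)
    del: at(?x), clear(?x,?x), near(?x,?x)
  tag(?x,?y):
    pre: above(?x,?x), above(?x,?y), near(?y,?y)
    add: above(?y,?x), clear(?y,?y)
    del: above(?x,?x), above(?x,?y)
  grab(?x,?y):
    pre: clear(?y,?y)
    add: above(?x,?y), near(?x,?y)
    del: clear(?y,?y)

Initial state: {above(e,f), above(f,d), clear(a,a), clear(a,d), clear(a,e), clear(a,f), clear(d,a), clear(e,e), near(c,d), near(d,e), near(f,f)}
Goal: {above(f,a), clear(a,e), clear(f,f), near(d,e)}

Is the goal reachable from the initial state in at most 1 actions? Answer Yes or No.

No

1. grab(f,a)  →  {above(e,f), above(f,a), above(f,d), clear(a,d), clear(a,e), clear(a,f), clear(d,a), clear(e,e), near(c,d), near(d,e), near(f,a), near(f,f)}
2. grab(e,e)  →  {above(e,e), above(e,f), above(f,a), above(f,d), clear(a,d), clear(a,e), clear(a,f), clear(d,a), near(c,d), near(d,e), near(e,e), near(f,a), near(f,f)}
3. tag(e,f)  →  {above(f,a), above(f,d), above(f,e), clear(a,d), clear(a,e), clear(a,f), clear(d,a), clear(f,f), near(c,d), near(d,e), near(e,e), near(f,a), near(f,f)}
optimal plan length = 3; 3 > 1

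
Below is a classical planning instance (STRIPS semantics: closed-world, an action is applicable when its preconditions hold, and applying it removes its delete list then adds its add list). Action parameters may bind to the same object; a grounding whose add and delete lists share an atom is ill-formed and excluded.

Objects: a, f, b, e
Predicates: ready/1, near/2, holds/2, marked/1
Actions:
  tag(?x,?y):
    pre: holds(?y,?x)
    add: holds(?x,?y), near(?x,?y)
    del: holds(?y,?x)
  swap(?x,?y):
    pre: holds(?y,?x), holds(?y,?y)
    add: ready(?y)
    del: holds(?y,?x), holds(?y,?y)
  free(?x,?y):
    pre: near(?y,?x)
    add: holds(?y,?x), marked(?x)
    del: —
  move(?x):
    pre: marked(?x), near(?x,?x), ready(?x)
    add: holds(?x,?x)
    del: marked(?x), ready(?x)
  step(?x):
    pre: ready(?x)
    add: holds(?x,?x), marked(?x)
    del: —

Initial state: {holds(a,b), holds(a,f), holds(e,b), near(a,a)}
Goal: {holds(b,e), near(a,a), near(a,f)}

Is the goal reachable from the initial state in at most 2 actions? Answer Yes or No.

No

1. tag(f,a)  →  {holds(a,b), holds(e,b), holds(f,a), near(a,a), near(f,a)}
2. tag(a,f)  →  {holds(a,b), holds(a,f), holds(e,b), near(a,a), near(a,f), near(f,a)}
3. tag(b,e)  →  {holds(a,b), holds(a,f), holds(b,e), near(a,a), near(a,f), near(b,e), near(f,a)}
optimal plan length = 3; 3 > 2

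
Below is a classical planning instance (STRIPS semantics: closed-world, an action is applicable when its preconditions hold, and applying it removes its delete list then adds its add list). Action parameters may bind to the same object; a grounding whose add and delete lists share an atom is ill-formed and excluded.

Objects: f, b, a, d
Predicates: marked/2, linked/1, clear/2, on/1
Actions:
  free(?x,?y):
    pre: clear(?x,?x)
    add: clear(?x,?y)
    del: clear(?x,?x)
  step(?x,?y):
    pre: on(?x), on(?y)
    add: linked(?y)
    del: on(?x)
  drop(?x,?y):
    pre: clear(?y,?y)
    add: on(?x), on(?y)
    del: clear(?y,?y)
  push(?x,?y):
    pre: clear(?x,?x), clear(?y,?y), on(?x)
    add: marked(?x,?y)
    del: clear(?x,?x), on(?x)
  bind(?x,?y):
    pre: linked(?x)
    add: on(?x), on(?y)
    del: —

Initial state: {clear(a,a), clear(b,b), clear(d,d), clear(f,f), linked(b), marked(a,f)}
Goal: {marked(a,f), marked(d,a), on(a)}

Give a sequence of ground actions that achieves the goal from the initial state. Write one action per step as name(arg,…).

drop(a,f); drop(d,b); push(d,a)

1. drop(a,f)  →  {clear(a,a), clear(b,b), clear(d,d), linked(b), marked(a,f), on(a), on(f)}
2. drop(d,b)  →  {clear(a,a), clear(d,d), linked(b), marked(a,f), on(a), on(b), on(d), on(f)}
3. push(d,a)  →  {clear(a,a), linked(b), marked(a,f), marked(d,a), on(a), on(b), on(f)}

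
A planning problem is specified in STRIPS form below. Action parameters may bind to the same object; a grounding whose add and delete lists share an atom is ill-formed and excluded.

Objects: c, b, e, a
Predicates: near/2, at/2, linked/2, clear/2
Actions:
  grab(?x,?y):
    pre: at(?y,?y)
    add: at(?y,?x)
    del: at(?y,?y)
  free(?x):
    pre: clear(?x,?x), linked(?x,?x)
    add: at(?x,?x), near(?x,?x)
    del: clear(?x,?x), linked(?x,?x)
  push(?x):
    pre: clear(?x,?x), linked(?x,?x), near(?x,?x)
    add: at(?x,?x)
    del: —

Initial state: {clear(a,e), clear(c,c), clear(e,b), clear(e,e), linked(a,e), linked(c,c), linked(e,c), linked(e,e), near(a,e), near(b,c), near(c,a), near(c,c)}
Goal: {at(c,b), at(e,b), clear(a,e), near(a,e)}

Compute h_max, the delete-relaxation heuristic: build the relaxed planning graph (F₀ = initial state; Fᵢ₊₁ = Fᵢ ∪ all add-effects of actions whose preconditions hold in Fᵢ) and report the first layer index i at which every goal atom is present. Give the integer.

F0 = init (12 atoms)
F1 = F0 ∪ {at(c,c), at(e,e), near(e,e)}  (15 atoms)
F2 = F1 ∪ {at(c,a), at(c,b), at(c,e), at(e,a), at(e,b), at(e,c)}  (21 atoms)
goal ⊆ F2  ⇒  h_max = 2

2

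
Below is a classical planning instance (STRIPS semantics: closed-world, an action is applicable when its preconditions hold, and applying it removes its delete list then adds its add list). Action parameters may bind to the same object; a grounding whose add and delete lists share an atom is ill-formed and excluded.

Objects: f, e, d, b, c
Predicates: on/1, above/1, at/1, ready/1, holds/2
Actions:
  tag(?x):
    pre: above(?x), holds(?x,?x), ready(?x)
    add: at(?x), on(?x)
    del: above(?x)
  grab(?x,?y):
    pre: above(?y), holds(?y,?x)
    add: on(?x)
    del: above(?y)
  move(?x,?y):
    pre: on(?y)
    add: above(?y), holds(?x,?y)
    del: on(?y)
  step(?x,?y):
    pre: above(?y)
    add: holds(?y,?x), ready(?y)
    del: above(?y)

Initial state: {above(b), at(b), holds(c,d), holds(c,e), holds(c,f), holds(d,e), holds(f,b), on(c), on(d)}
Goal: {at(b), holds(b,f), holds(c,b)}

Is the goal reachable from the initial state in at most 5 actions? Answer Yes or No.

Yes

1. move(f,c)  →  {above(b), above(c), at(b), holds(c,d), holds(c,e), holds(c,f), holds(d,e), holds(f,b), holds(f,c), on(d)}
2. step(f,b)  →  {above(c), at(b), holds(b,f), holds(c,d), holds(c,e), holds(c,f), holds(d,e), holds(f,b), holds(f,c), on(d), ready(b)}
3. step(b,c)  →  {at(b), holds(b,f), holds(c,b), holds(c,d), holds(c,e), holds(c,f), holds(d,e), holds(f,b), holds(f,c), on(d), ready(b), ready(c)}
optimal plan length = 3; 3 ≤ 5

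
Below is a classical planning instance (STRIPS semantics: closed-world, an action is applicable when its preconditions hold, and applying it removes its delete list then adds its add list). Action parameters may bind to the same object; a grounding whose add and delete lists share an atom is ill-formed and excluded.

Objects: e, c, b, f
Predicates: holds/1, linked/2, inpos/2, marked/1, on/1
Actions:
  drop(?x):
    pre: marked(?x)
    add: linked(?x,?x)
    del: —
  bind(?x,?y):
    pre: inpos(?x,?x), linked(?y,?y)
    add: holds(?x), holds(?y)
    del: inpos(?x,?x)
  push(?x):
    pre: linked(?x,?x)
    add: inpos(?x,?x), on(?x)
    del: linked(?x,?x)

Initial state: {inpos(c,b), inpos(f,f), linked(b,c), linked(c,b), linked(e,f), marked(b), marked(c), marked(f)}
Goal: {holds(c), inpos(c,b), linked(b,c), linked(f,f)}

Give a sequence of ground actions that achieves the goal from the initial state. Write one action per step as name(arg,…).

drop(c); drop(f); bind(f,c)

1. drop(c)  →  {inpos(c,b), inpos(f,f), linked(b,c), linked(c,b), linked(c,c), linked(e,f), marked(b), marked(c), marked(f)}
2. drop(f)  →  {inpos(c,b), inpos(f,f), linked(b,c), linked(c,b), linked(c,c), linked(e,f), linked(f,f), marked(b), marked(c), marked(f)}
3. bind(f,c)  →  {holds(c), holds(f), inpos(c,b), linked(b,c), linked(c,b), linked(c,c), linked(e,f), linked(f,f), marked(b), marked(c), marked(f)}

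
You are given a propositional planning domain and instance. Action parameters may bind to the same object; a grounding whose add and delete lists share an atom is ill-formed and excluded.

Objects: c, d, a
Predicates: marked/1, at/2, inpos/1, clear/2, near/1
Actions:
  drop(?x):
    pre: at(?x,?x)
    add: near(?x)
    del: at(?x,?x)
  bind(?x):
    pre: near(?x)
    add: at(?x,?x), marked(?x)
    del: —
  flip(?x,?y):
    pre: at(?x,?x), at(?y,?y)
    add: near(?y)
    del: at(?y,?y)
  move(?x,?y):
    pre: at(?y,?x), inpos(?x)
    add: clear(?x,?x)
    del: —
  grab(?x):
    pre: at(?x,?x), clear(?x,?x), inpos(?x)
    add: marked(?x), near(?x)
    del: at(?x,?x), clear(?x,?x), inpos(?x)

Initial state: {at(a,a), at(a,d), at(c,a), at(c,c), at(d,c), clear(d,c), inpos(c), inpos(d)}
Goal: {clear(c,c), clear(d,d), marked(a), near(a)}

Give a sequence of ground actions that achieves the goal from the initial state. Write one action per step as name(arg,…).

drop(a); bind(a); move(c,c); move(d,a)

1. drop(a)  →  {at(a,d), at(c,a), at(c,c), at(d,c), clear(d,c), inpos(c), inpos(d), near(a)}
2. bind(a)  →  {at(a,a), at(a,d), at(c,a), at(c,c), at(d,c), clear(d,c), inpos(c), inpos(d), marked(a), near(a)}
3. move(c,c)  →  {at(a,a), at(a,d), at(c,a), at(c,c), at(d,c), clear(c,c), clear(d,c), inpos(c), inpos(d), marked(a), near(a)}
4. move(d,a)  →  {at(a,a), at(a,d), at(c,a), at(c,c), at(d,c), clear(c,c), clear(d,c), clear(d,d), inpos(c), inpos(d), marked(a), near(a)}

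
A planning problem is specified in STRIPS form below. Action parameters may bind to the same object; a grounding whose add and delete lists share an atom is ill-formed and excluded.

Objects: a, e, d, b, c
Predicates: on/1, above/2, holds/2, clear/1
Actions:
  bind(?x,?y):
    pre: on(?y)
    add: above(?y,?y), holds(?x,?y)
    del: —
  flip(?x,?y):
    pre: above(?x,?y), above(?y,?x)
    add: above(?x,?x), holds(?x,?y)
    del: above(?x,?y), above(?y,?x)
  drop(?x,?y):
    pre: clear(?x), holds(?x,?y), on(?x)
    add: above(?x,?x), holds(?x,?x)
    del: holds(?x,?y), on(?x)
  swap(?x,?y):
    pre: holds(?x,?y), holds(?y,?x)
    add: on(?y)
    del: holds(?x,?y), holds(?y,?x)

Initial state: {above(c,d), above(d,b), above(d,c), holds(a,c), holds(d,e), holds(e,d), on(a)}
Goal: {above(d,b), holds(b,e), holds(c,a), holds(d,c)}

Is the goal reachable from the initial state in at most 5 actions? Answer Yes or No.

1. bind(c,a)  →  {above(a,a), above(c,d), above(d,b), above(d,c), holds(a,c), holds(c,a), holds(d,e), holds(e,d), on(a)}
2. flip(d,c)  →  {above(a,a), above(d,b), above(d,d), holds(a,c), holds(c,a), holds(d,c), holds(d,e), holds(e,d), on(a)}
3. swap(d,e)  →  {above(a,a), above(d,b), above(d,d), holds(a,c), holds(c,a), holds(d,c), on(a), on(e)}
4. bind(b,e)  →  {above(a,a), above(d,b), above(d,d), above(e,e), holds(a,c), holds(b,e), holds(c,a), holds(d,c), on(a), on(e)}
optimal plan length = 4; 4 ≤ 5

Yes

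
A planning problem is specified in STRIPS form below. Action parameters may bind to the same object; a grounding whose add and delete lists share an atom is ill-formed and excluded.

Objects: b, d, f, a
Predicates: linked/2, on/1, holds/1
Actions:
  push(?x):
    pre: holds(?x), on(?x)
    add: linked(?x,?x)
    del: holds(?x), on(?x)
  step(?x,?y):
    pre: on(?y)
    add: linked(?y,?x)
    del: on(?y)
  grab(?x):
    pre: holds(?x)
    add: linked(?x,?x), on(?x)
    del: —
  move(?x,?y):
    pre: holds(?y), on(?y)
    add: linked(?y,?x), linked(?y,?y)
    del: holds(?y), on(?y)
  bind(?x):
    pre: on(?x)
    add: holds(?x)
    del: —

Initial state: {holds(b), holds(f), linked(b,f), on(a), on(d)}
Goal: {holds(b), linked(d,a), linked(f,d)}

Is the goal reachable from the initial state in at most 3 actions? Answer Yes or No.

Yes

1. step(a,d)  →  {holds(b), holds(f), linked(b,f), linked(d,a), on(a)}
2. grab(f)  →  {holds(b), holds(f), linked(b,f), linked(d,a), linked(f,f), on(a), on(f)}
3. step(d,f)  →  {holds(b), holds(f), linked(b,f), linked(d,a), linked(f,d), linked(f,f), on(a)}
optimal plan length = 3; 3 ≤ 3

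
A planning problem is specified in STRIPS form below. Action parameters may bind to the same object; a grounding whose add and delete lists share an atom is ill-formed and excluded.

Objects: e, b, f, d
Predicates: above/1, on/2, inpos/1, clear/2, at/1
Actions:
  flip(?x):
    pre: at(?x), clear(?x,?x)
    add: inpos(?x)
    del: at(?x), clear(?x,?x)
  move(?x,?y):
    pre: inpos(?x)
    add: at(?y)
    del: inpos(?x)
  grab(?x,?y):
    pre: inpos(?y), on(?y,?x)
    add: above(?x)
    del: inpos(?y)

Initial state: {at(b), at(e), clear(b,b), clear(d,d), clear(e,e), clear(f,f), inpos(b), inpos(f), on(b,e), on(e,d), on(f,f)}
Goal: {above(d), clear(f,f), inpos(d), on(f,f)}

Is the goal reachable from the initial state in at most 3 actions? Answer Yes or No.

1. flip(e)  →  {at(b), clear(b,b), clear(d,d), clear(f,f), inpos(b), inpos(e), inpos(f), on(b,e), on(e,d), on(f,f)}
2. move(b,d)  →  {at(b), at(d), clear(b,b), clear(d,d), clear(f,f), inpos(e), inpos(f), on(b,e), on(e,d), on(f,f)}
3. flip(d)  →  {at(b), clear(b,b), clear(f,f), inpos(d), inpos(e), inpos(f), on(b,e), on(e,d), on(f,f)}
4. grab(d,e)  →  {above(d), at(b), clear(b,b), clear(f,f), inpos(d), inpos(f), on(b,e), on(e,d), on(f,f)}
optimal plan length = 4; 4 > 3

No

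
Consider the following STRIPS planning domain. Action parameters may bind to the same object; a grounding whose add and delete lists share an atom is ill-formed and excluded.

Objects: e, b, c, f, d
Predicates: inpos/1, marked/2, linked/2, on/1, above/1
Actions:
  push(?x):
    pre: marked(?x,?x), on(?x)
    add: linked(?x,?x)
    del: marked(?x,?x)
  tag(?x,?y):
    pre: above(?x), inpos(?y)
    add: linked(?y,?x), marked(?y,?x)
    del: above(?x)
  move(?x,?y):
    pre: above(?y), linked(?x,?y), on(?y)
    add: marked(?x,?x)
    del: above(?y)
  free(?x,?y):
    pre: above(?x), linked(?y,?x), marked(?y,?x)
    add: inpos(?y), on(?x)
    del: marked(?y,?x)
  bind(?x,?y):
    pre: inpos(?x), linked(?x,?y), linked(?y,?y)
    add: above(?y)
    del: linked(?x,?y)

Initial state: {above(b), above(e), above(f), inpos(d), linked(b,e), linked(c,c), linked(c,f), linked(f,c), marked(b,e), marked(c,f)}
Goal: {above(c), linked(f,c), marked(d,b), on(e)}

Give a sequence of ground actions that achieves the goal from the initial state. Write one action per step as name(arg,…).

1. tag(b,d)  →  {above(e), above(f), inpos(d), linked(b,e), linked(c,c), linked(c,f), linked(d,b), linked(f,c), marked(b,e), marked(c,f), marked(d,b)}
2. free(e,b)  →  {above(e), above(f), inpos(b), inpos(d), linked(b,e), linked(c,c), linked(c,f), linked(d,b), linked(f,c), marked(c,f), marked(d,b), on(e)}
3. free(f,c)  →  {above(e), above(f), inpos(b), inpos(c), inpos(d), linked(b,e), linked(c,c), linked(c,f), linked(d,b), linked(f,c), marked(d,b), on(e), on(f)}
4. bind(c,c)  →  {above(c), above(e), above(f), inpos(b), inpos(c), inpos(d), linked(b,e), linked(c,f), linked(d,b), linked(f,c), marked(d,b), on(e), on(f)}

tag(b,d); free(e,b); free(f,c); bind(c,c)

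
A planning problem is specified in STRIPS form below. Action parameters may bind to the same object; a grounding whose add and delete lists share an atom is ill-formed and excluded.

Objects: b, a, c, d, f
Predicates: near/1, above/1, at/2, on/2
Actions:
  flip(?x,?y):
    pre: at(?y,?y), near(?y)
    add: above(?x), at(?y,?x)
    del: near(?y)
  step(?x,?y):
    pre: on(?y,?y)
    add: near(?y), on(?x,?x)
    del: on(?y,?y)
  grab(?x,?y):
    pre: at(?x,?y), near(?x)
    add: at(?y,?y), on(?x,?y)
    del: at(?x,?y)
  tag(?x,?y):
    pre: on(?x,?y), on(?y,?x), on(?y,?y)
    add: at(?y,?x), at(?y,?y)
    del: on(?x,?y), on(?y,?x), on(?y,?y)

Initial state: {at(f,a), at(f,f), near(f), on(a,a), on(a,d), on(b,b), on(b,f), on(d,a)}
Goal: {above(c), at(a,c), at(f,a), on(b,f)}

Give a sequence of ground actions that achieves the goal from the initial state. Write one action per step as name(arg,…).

step(b,a); step(a,b); tag(a,a); flip(c,a)

1. step(b,a)  →  {at(f,a), at(f,f), near(a), near(f), on(a,d), on(b,b), on(b,f), on(d,a)}
2. step(a,b)  →  {at(f,a), at(f,f), near(a), near(b), near(f), on(a,a), on(a,d), on(b,f), on(d,a)}
3. tag(a,a)  →  {at(a,a), at(f,a), at(f,f), near(a), near(b), near(f), on(a,d), on(b,f), on(d,a)}
4. flip(c,a)  →  {above(c), at(a,a), at(a,c), at(f,a), at(f,f), near(b), near(f), on(a,d), on(b,f), on(d,a)}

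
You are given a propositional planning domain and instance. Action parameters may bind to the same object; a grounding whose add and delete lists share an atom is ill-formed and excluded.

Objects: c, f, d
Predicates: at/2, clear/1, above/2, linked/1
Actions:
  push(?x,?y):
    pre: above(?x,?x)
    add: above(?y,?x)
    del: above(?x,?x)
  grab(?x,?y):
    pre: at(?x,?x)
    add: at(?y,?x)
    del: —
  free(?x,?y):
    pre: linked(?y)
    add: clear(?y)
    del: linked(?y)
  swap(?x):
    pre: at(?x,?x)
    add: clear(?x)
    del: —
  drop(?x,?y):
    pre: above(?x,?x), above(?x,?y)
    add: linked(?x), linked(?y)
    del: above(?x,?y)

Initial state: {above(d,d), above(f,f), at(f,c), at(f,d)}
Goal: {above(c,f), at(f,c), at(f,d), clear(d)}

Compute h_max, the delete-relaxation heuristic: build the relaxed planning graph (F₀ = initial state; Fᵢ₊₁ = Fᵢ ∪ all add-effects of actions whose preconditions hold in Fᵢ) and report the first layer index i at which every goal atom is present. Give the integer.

F0 = init (4 atoms)
F1 = F0 ∪ {above(c,d), above(c,f), above(d,f), above(f,d), linked(d), linked(f)}  (10 atoms)
F2 = F1 ∪ {clear(d), clear(f)}  (12 atoms)
goal ⊆ F2  ⇒  h_max = 2

2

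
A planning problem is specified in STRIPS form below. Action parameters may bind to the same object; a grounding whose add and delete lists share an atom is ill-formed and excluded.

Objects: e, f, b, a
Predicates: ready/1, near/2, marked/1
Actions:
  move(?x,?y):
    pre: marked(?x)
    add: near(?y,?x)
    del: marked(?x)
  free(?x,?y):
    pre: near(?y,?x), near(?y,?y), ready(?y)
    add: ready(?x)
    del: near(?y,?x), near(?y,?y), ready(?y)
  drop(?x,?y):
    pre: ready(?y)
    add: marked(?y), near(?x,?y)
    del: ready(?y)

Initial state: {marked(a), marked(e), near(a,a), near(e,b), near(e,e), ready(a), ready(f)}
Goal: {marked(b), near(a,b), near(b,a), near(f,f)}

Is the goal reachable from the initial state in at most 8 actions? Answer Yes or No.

Yes

1. move(e,a)  →  {marked(a), near(a,a), near(a,e), near(e,b), near(e,e), ready(a), ready(f)}
2. move(a,b)  →  {near(a,a), near(a,e), near(b,a), near(e,b), near(e,e), ready(a), ready(f)}
3. free(e,a)  →  {near(b,a), near(e,b), near(e,e), ready(e), ready(f)}
4. free(b,e)  →  {near(b,a), ready(b), ready(f)}
5. drop(f,f)  →  {marked(f), near(b,a), near(f,f), ready(b)}
6. drop(a,b)  →  {marked(b), marked(f), near(a,b), near(b,a), near(f,f)}
optimal plan length = 6; 6 ≤ 8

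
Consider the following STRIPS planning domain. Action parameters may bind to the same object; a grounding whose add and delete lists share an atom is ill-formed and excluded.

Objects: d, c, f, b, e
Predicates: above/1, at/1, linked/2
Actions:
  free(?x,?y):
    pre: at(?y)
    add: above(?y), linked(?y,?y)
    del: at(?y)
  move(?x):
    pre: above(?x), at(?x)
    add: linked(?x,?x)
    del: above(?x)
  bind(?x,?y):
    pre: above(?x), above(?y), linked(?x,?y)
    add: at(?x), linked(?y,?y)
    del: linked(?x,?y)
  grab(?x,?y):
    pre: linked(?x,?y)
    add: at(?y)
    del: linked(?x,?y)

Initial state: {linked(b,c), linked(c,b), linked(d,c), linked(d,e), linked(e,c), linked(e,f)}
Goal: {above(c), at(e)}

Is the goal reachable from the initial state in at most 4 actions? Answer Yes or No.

Yes

1. grab(d,c)  →  {at(c), linked(b,c), linked(c,b), linked(d,e), linked(e,c), linked(e,f)}
2. free(d,c)  →  {above(c), linked(b,c), linked(c,b), linked(c,c), linked(d,e), linked(e,c), linked(e,f)}
3. grab(d,e)  →  {above(c), at(e), linked(b,c), linked(c,b), linked(c,c), linked(e,c), linked(e,f)}
optimal plan length = 3; 3 ≤ 4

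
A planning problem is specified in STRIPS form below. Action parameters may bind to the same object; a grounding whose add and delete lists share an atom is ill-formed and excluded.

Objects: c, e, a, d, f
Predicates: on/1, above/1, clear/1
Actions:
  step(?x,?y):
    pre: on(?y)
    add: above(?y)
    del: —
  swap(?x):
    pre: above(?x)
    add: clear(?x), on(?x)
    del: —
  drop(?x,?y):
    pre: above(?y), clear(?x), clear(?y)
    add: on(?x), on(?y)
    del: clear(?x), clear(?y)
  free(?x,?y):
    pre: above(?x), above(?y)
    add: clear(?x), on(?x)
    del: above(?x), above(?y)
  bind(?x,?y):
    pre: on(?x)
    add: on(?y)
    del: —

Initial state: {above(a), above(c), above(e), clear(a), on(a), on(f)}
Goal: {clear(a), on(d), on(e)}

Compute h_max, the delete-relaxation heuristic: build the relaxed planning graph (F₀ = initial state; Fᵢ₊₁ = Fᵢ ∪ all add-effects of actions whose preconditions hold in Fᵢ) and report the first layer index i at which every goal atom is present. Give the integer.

F0 = init (6 atoms)
F1 = F0 ∪ {above(f), clear(c), clear(e), on(c), on(d), on(e)}  (12 atoms)
goal ⊆ F1  ⇒  h_max = 1

1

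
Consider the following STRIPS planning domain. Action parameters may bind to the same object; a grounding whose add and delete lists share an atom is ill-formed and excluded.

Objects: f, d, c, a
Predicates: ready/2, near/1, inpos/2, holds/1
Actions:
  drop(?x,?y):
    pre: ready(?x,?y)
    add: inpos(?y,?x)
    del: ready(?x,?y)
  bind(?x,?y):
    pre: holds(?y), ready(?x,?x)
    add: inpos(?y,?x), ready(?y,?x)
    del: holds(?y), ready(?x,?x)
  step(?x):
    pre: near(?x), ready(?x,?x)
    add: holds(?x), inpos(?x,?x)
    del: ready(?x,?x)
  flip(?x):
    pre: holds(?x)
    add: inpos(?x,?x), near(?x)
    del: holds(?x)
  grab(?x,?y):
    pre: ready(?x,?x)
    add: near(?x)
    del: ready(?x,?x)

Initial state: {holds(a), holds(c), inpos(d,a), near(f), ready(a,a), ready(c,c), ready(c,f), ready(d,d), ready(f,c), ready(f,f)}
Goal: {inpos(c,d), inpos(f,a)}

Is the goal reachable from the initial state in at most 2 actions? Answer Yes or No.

1. bind(f,a)  →  {holds(c), inpos(a,f), inpos(d,a), near(f), ready(a,a), ready(a,f), ready(c,c), ready(c,f), ready(d,d), ready(f,c)}
2. drop(a,f)  →  {holds(c), inpos(a,f), inpos(d,a), inpos(f,a), near(f), ready(a,a), ready(c,c), ready(c,f), ready(d,d), ready(f,c)}
3. bind(d,c)  →  {inpos(a,f), inpos(c,d), inpos(d,a), inpos(f,a), near(f), ready(a,a), ready(c,c), ready(c,d), ready(c,f), ready(f,c)}
optimal plan length = 3; 3 > 2

No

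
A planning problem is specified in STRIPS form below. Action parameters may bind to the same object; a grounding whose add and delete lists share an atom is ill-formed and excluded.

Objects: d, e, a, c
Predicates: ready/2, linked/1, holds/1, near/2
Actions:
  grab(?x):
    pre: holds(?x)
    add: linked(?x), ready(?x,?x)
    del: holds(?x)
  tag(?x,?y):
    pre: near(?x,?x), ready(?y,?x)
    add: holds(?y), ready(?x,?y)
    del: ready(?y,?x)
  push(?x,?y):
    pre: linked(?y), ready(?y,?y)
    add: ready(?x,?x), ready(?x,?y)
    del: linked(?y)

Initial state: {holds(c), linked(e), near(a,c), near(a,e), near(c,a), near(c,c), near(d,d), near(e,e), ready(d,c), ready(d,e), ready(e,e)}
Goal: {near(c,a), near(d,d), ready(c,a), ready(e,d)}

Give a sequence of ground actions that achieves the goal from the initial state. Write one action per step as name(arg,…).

1. grab(c)  →  {linked(c), linked(e), near(a,c), near(a,e), near(c,a), near(c,c), near(d,d), near(e,e), ready(c,c), ready(d,c), ready(d,e), ready(e,e)}
2. tag(e,d)  →  {holds(d), linked(c), linked(e), near(a,c), near(a,e), near(c,a), near(c,c), near(d,d), near(e,e), ready(c,c), ready(d,c), ready(e,d), ready(e,e)}
3. push(a,c)  →  {holds(d), linked(e), near(a,c), near(a,e), near(c,a), near(c,c), near(d,d), near(e,e), ready(a,a), ready(a,c), ready(c,c), ready(d,c), ready(e,d), ready(e,e)}
4. tag(c,a)  →  {holds(a), holds(d), linked(e), near(a,c), near(a,e), near(c,a), near(c,c), near(d,d), near(e,e), ready(a,a), ready(c,a), ready(c,c), ready(d,c), ready(e,d), ready(e,e)}

grab(c); tag(e,d); push(a,c); tag(c,a)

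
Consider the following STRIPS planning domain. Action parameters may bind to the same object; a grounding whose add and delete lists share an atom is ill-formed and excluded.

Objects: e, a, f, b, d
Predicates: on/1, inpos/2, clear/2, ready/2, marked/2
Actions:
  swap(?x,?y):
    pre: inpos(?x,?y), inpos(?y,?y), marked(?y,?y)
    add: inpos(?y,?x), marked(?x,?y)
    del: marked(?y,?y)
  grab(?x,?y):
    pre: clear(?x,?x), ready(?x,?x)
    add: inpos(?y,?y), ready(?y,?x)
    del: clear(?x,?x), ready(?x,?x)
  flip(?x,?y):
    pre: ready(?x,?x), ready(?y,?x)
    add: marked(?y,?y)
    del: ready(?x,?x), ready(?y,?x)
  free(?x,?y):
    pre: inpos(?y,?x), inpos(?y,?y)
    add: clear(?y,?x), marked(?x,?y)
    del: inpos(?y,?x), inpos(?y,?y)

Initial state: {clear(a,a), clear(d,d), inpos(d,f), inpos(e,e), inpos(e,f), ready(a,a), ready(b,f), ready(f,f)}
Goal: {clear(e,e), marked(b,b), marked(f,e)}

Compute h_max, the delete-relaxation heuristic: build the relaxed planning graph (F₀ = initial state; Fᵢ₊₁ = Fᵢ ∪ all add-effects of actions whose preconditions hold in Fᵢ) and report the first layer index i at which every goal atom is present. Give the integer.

F0 = init (8 atoms)
F1 = F0 ∪ {clear(e,e), clear(e,f), inpos(b,b), inpos(d,d), inpos(f,f), marked(a,a), marked(b,b), marked(e,e), marked(f,e), marked(f,f), ready(b,a), ready(d,a), ready(e,a), ready(f,a)}  (22 atoms)
goal ⊆ F1  ⇒  h_max = 1

1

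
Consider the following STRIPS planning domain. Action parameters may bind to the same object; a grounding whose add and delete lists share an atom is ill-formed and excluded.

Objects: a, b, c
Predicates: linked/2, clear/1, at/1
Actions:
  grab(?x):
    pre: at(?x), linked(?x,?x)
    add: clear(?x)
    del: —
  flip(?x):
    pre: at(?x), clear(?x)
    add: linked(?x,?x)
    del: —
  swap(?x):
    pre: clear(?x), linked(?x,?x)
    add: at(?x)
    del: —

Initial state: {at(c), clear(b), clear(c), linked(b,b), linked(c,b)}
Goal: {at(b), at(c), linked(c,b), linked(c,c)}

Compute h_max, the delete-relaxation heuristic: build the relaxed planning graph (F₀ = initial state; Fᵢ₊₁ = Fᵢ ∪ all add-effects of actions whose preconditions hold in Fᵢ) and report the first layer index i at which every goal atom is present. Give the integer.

1

F0 = init (5 atoms)
F1 = F0 ∪ {at(b), linked(c,c)}  (7 atoms)
goal ⊆ F1  ⇒  h_max = 1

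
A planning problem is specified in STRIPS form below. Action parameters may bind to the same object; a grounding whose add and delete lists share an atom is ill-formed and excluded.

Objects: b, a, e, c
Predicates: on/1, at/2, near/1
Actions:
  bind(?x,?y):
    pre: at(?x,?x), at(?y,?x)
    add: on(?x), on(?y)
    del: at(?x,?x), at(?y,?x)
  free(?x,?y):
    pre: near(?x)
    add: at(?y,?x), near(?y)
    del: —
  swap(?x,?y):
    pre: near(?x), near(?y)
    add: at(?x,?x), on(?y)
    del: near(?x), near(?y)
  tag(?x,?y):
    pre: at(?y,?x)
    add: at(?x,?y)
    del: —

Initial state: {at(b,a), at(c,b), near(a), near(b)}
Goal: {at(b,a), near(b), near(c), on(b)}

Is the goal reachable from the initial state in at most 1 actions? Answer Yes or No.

No

1. free(b,b)  →  {at(b,a), at(b,b), at(c,b), near(a), near(b)}
2. bind(b,b)  →  {at(b,a), at(c,b), near(a), near(b), on(b)}
3. free(b,c)  →  {at(b,a), at(c,b), near(a), near(b), near(c), on(b)}
optimal plan length = 3; 3 > 1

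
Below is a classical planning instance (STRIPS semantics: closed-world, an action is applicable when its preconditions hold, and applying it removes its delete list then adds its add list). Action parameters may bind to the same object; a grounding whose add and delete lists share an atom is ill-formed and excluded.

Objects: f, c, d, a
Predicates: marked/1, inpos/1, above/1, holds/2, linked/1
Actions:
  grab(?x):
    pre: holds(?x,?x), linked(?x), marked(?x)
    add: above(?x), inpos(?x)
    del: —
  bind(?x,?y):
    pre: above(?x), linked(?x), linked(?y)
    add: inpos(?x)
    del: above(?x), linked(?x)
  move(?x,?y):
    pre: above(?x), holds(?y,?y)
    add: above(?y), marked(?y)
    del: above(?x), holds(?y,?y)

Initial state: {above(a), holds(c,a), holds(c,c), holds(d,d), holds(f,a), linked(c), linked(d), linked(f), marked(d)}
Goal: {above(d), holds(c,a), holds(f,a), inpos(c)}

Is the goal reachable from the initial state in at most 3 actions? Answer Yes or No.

1. grab(d)  →  {above(a), above(d), holds(c,a), holds(c,c), holds(d,d), holds(f,a), inpos(d), linked(c), linked(d), linked(f), marked(d)}
2. move(a,c)  →  {above(c), above(d), holds(c,a), holds(d,d), holds(f,a), inpos(d), linked(c), linked(d), linked(f), marked(c), marked(d)}
3. bind(c,f)  →  {above(d), holds(c,a), holds(d,d), holds(f,a), inpos(c), inpos(d), linked(d), linked(f), marked(c), marked(d)}
optimal plan length = 3; 3 ≤ 3

Yes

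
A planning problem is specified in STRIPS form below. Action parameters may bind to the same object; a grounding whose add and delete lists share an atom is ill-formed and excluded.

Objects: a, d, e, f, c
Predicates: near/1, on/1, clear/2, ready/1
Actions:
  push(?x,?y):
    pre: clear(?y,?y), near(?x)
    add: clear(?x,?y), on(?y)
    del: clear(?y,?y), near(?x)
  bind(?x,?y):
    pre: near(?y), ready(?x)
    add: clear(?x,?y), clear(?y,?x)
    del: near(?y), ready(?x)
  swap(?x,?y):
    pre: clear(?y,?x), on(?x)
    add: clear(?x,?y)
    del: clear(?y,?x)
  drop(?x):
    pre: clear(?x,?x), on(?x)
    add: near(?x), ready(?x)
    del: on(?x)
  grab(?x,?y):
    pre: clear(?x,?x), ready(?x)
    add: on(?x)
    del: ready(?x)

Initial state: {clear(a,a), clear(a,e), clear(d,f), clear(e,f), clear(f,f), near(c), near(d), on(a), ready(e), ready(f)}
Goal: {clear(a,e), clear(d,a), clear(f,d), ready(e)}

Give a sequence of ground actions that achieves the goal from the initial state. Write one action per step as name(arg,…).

1. push(d,a)  →  {clear(a,e), clear(d,a), clear(d,f), clear(e,f), clear(f,f), near(c), on(a), ready(e), ready(f)}
2. push(c,f)  →  {clear(a,e), clear(c,f), clear(d,a), clear(d,f), clear(e,f), on(a), on(f), ready(e), ready(f)}
3. swap(f,d)  →  {clear(a,e), clear(c,f), clear(d,a), clear(e,f), clear(f,d), on(a), on(f), ready(e), ready(f)}

push(d,a); push(c,f); swap(f,d)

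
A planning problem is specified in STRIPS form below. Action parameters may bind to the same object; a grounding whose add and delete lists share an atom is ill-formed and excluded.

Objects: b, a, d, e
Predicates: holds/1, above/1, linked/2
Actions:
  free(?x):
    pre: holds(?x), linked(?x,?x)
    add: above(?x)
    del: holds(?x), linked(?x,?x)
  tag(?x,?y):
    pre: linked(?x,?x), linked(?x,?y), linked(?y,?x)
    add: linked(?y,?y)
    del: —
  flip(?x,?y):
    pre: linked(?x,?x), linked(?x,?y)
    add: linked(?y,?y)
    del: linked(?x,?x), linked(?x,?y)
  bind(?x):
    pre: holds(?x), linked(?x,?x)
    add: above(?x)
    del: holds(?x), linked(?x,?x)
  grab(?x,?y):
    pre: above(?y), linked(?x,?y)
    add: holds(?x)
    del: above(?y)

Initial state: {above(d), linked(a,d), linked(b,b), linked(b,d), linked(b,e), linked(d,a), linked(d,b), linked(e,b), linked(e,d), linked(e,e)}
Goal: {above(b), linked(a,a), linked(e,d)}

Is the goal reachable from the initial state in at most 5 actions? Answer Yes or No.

1. tag(b,d)  →  {above(d), linked(a,d), linked(b,b), linked(b,d), linked(b,e), linked(d,a), linked(d,b), linked(d,d), linked(e,b), linked(e,d), linked(e,e)}
2. tag(d,a)  →  {above(d), linked(a,a), linked(a,d), linked(b,b), linked(b,d), linked(b,e), linked(d,a), linked(d,b), linked(d,d), linked(e,b), linked(e,d), linked(e,e)}
3. grab(b,d)  →  {holds(b), linked(a,a), linked(a,d), linked(b,b), linked(b,d), linked(b,e), linked(d,a), linked(d,b), linked(d,d), linked(e,b), linked(e,d), linked(e,e)}
4. free(b)  →  {above(b), linked(a,a), linked(a,d), linked(b,d), linked(b,e), linked(d,a), linked(d,b), linked(d,d), linked(e,b), linked(e,d), linked(e,e)}
optimal plan length = 4; 4 ≤ 5

Yes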